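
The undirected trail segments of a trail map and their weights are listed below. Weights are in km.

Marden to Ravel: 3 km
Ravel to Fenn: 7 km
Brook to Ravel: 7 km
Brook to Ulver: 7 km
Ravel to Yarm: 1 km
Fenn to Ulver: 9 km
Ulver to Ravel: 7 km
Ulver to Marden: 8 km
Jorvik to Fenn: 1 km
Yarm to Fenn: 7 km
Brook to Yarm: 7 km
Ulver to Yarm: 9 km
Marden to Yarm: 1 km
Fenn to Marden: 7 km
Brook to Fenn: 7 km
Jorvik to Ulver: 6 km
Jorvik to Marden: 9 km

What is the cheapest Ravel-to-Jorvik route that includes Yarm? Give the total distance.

9 km

Shortest Ravel→Yarm: Ravel → Yarm = 1
Best Yarm to Jorvik: Yarm → Fenn → Jorvik costing 8
Total via Yarm: 1 + 8 = 9 km.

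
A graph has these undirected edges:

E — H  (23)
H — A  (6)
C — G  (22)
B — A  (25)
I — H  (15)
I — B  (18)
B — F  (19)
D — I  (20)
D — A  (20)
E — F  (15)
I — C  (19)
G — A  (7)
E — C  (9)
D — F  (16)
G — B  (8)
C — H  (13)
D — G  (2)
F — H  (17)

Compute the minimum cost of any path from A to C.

Shortest distances from A:
A: 0
H: 6  (via A)
G: 7  (via A)
D: 9  (via G)
B: 15  (via G)
C: 19  (via H)
Shortest route: A → H → C = 19.

19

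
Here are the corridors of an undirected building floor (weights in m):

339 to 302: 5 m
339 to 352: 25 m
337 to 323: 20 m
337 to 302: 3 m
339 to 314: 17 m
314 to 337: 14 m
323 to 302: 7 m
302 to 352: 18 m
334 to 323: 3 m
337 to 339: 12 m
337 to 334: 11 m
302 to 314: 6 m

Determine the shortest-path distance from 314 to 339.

11 m

Settle nodes by increasing distance from 314:
314: 0
302: 6  (via 314)
337: 9  (via 302)
339: 11  (via 302)
Shortest route: 314–302–339 = 11 m.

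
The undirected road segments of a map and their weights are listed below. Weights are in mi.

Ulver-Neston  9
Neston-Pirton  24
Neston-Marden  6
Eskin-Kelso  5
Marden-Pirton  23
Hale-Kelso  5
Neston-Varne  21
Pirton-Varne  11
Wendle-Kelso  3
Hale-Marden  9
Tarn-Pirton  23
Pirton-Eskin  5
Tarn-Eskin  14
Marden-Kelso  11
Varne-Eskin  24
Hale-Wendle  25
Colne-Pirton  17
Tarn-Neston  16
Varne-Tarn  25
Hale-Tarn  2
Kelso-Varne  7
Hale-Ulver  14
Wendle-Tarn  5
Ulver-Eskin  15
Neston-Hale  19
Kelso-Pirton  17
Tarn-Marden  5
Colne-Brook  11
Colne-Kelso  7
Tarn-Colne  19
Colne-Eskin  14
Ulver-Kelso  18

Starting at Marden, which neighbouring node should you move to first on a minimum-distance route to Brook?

Kelso

Candidate routes:
Marden–Tarn–Wendle–Kelso–Colne–Brook: 5+5+3+7+11 = 31
Marden–Kelso–Colne–Brook: 11+7+11 = 29
Marden–Tarn–Hale–Kelso–Colne–Brook: 5+2+5+7+11 = 30
Marden–Hale–Kelso–Colne–Brook: 9+5+7+11 = 32
Cheapest is Marden–Kelso–Colne–Brook at 29 mi.
So from Marden the first move is to Kelso.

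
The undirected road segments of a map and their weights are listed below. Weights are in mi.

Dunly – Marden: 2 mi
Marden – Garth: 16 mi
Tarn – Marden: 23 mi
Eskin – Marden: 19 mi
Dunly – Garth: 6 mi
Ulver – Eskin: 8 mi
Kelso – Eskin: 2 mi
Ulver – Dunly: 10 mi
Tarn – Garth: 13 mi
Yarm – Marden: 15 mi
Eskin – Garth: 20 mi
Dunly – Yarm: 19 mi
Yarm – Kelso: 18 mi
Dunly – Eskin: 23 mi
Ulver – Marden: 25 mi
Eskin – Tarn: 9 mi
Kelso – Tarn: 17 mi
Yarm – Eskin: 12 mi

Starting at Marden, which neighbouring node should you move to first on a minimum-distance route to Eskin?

Eskin

Compare a few routes:
Marden–Yarm–Eskin: 15+12 = 27
Marden–Dunly–Ulver–Eskin: 2+10+8 = 20
Marden–Dunly–Eskin: 2+23 = 25
Marden–Eskin: 19 = 19
The minimum is 19 mi via Marden–Eskin.
So from Marden the first move is to Eskin.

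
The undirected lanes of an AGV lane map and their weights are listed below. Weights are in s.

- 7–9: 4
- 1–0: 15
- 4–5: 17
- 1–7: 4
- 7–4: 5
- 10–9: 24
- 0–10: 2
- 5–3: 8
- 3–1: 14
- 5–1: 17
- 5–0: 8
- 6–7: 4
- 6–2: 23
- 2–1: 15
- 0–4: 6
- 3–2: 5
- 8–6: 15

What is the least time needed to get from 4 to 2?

24 s

Running Dijkstra from 4:
4: 0
7: 5  (via 4)
0: 6  (via 4)
10: 8  (via 0)
1: 9  (via 7)
6: 9  (via 7)
9: 9  (via 7)
5: 14  (via 0)
3: 22  (via 5)
2: 24  (via 1)
Shortest route: 4–7–1–2 = 24 s.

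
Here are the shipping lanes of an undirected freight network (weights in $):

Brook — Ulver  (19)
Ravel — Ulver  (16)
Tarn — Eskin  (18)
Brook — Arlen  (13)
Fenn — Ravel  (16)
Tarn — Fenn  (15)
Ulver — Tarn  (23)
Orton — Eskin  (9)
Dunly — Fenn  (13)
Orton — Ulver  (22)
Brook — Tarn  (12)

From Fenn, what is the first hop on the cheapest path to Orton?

Enumerating some paths:
Fenn–Ravel–Ulver–Orton: 16+16+22 = 54
Fenn–Tarn–Brook–Ulver–Orton: 15+12+19+22 = 68
Fenn–Tarn–Ulver–Orton: 15+23+22 = 60
Fenn–Tarn–Eskin–Orton: 15+18+9 = 42
The minimum is $42 via Fenn–Tarn–Eskin–Orton.
So from Fenn the first move is to Tarn.

Tarn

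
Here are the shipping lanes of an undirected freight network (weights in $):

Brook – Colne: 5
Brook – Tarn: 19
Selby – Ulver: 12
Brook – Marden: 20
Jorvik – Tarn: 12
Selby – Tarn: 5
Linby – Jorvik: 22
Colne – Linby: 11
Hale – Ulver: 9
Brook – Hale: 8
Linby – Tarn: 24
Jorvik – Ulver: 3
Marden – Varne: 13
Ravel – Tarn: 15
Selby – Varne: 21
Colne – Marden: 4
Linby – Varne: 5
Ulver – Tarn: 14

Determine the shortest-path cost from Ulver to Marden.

Enumerating some paths:
Ulver–Hale–Brook–Marden: 9+8+20 = 37
Ulver–Hale–Brook–Colne–Marden: 9+8+5+4 = 26
Cheapest is Ulver–Hale–Brook–Colne–Marden at $26.

$26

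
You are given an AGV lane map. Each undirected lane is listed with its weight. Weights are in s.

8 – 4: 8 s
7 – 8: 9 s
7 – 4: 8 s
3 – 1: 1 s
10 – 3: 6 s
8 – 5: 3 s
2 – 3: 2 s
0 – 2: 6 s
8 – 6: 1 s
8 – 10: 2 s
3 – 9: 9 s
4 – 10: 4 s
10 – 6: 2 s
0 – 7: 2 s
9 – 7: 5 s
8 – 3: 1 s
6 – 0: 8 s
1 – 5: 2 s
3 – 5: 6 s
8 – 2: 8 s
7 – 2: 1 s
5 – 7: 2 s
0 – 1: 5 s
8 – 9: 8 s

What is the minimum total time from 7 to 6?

Shortest distances from 7:
7: 0
2: 1  (via 7)
0: 2  (via 7)
5: 2  (via 7)
3: 3  (via 2)
1: 4  (via 5)
8: 4  (via 3)
6: 5  (via 8)
Shortest route: 7 → 2 → 3 → 8 → 6 = 5 s.

5 s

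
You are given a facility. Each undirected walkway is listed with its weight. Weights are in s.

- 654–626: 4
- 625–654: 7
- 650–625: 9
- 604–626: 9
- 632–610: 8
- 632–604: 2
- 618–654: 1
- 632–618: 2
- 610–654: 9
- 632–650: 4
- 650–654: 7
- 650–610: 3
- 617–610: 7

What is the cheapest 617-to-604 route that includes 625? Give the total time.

Shortest 617→625: 617 → 610 → 650 → 625 = 19
Best 625 to 604: 625 → 654 → 618 → 632 → 604 costing 12
Total via 625: 19 + 12 = 31 s.

31 s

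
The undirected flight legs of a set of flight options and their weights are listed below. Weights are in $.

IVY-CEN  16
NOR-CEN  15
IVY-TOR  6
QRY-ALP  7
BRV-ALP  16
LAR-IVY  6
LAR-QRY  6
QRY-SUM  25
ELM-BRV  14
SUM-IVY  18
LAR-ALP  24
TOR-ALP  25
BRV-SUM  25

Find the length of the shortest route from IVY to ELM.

Candidate routes:
IVY - SUM - BRV - ELM: 18+25+14 = 57
IVY - LAR - QRY - ALP - BRV - ELM: 6+6+7+16+14 = 49
Cheapest is IVY - LAR - QRY - ALP - BRV - ELM at $49.

$49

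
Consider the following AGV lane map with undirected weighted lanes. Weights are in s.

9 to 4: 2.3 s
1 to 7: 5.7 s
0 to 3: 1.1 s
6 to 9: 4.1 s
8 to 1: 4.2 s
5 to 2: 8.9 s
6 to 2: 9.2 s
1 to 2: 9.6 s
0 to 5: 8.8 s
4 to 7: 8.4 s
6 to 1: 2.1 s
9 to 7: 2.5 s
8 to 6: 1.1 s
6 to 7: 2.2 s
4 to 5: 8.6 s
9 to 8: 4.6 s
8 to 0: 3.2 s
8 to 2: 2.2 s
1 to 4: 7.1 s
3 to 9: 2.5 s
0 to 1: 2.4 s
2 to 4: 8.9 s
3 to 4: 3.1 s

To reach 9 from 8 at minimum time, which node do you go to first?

9

Compare a few routes:
8 - 6 - 9: 1.1+4.1 = 5.2
8 - 9: 4.6 = 4.6
8 - 6 - 7 - 9: 1.1+2.2+2.5 = 5.8
Cheapest is 8 - 9 at 4.6 s.
So from 8 the first move is to 9.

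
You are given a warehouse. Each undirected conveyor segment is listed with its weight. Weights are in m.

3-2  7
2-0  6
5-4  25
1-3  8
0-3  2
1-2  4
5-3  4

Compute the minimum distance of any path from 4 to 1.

37 m

Compare a few routes:
4–5–3–0–2–1: 25+4+2+6+4 = 41
4–5–3–2–1: 25+4+7+4 = 40
4–5–3–1: 25+4+8 = 37
The minimum is 37 m via 4–5–3–1.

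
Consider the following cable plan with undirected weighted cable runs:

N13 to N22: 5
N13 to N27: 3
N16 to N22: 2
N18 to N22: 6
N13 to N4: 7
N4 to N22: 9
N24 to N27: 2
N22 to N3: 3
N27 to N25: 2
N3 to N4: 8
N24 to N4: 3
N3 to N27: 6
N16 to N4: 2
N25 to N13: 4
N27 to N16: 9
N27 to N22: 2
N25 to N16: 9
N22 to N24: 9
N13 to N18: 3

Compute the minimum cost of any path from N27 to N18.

Running Dijkstra from N27:
N27: 0
N22: 2  (via N27)
N25: 2  (via N27)
N24: 2  (via N27)
N13: 3  (via N27)
N16: 4  (via N22)
N3: 5  (via N22)
N4: 5  (via N24)
N18: 6  (via N13)
Shortest route: N27 → N13 → N18 = 6.

6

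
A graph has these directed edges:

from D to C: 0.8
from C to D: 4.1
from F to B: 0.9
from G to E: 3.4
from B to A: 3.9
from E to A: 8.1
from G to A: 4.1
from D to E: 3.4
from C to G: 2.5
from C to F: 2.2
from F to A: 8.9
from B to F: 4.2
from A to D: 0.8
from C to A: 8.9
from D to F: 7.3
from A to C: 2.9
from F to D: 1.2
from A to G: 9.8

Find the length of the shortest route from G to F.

7.9

Running Dijkstra from G:
G: 0
E: 3.4  (via G)
A: 4.1  (via G)
D: 4.9  (via A)
C: 5.7  (via D)
F: 7.9  (via C)
Shortest route: G–A–D–C–F = 7.9.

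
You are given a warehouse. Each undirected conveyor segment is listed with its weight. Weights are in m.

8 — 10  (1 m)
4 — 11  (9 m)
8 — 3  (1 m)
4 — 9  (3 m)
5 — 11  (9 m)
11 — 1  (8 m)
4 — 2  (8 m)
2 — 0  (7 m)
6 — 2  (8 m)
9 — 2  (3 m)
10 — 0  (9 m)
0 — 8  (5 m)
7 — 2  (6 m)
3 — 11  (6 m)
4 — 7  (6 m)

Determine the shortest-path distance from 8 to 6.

20 m

Compare a few routes:
8–0–2–6: 5+7+8 = 20
8–3–11–4–9–2–6: 1+6+9+3+3+8 = 30
8–10–0–2–6: 1+9+7+8 = 25
The minimum is 20 m via 8–0–2–6.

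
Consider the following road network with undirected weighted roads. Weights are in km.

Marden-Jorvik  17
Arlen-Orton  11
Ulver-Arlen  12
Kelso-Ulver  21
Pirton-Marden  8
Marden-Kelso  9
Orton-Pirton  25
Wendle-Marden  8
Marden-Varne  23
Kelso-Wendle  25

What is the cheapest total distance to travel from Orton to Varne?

Compare a few routes:
Orton - Arlen - Ulver - Kelso - Marden - Varne: 11+12+21+9+23 = 76
Orton - Pirton - Marden - Varne: 25+8+23 = 56
The minimum is 56 km via Orton - Pirton - Marden - Varne.

56 km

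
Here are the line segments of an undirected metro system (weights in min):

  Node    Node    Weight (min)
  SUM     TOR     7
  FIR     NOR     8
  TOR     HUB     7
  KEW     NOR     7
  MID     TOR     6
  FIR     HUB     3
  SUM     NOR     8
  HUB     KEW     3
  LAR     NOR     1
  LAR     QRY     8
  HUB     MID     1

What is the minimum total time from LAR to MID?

Shortest distances from LAR:
LAR: 0
NOR: 1  (via LAR)
KEW: 8  (via NOR)
QRY: 8  (via LAR)
FIR: 9  (via NOR)
SUM: 9  (via NOR)
HUB: 11  (via KEW)
MID: 12  (via HUB)
Shortest route: LAR–NOR–KEW–HUB–MID = 12 min.

12 min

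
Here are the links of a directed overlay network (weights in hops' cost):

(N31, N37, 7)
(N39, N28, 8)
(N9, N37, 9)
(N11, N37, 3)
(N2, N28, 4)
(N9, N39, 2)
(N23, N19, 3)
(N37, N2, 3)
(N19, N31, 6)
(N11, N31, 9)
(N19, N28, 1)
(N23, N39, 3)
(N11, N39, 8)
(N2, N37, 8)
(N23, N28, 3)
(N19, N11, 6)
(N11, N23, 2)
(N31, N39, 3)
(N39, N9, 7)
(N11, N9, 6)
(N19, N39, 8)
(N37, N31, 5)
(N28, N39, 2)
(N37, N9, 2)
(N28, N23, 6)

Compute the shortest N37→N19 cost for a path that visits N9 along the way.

Best N37 to N9: N37 → N9 costing 2
Best N9 to N19: N9 → N39 → N28 → N23 → N19 costing 19
Total via N9: 2 + 19 = 21 hops' cost.

21 hops' cost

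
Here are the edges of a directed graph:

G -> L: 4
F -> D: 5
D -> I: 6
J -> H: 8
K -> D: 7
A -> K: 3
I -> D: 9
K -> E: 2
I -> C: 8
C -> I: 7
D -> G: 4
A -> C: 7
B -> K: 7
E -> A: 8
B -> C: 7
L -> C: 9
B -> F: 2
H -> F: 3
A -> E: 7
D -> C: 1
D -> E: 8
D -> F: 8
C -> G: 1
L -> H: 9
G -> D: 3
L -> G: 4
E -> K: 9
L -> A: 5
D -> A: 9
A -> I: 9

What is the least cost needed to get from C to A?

Compare a few routes:
C–G–D–E–A: 1+3+8+8 = 20
C–G–D–A: 1+3+9 = 13
C–G–L–A: 1+4+5 = 10
Cheapest is C–G–L–A at 10.

10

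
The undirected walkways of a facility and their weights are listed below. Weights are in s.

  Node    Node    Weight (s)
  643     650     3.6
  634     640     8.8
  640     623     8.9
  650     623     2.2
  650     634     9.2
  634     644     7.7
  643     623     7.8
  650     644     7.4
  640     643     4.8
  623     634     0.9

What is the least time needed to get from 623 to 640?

8.9 s

Compare a few routes:
623 → 640: 8.9 = 8.9
623 → 634 → 640: 0.9+8.8 = 9.7
The minimum is 8.9 s via 623 → 640.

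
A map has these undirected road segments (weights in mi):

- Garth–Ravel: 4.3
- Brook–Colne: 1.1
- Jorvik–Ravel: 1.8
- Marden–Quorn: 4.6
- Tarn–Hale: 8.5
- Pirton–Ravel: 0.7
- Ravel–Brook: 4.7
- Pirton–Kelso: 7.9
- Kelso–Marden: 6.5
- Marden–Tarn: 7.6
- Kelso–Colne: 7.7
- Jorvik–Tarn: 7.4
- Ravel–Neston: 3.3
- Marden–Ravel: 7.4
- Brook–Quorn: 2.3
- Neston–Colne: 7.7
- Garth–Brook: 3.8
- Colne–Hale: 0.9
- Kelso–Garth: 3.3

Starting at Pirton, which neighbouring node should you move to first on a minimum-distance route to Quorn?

Ravel

Enumerating some paths:
Pirton → Ravel → Brook → Quorn: 0.7+4.7+2.3 = 7.7
Pirton → Ravel → Garth → Brook → Quorn: 0.7+4.3+3.8+2.3 = 11.1
Cheapest is Pirton → Ravel → Brook → Quorn at 7.7 mi.
So from Pirton the first move is to Ravel.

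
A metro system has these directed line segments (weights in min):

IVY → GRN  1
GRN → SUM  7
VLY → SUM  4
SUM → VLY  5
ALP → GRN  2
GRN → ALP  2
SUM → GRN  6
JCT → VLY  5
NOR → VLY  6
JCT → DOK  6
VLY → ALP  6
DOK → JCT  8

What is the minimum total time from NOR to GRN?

14 min

Enumerating some paths:
NOR–VLY–ALP–GRN: 6+6+2 = 14
NOR–VLY–SUM–GRN: 6+4+6 = 16
The minimum is 14 min via NOR–VLY–ALP–GRN.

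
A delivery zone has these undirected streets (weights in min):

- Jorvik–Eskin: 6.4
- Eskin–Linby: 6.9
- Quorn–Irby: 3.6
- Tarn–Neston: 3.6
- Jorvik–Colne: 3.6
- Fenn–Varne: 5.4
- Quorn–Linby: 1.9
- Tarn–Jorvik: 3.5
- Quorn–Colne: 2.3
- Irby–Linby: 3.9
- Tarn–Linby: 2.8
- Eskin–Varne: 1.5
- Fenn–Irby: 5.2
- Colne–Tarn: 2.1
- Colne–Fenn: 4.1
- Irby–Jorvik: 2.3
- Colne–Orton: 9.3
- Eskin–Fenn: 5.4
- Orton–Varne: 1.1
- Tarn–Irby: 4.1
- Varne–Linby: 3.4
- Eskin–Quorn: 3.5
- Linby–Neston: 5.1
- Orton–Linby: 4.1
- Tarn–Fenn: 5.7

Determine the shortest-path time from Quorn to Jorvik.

5.9 min

Candidate routes:
Quorn → Colne → Jorvik: 2.3+3.6 = 5.9
Quorn → Colne → Tarn → Jorvik: 2.3+2.1+3.5 = 7.9
Cheapest is Quorn → Colne → Jorvik at 5.9 min.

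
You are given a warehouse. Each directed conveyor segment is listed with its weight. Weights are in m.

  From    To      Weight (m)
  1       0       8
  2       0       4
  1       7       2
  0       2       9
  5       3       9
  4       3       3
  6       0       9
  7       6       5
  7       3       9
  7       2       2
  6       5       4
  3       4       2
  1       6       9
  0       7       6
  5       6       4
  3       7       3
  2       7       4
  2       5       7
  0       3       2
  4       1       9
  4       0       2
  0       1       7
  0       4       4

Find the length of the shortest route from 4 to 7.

Settle nodes by increasing distance from 4:
4: 0
0: 2  (via 4)
3: 3  (via 4)
7: 6  (via 3)
Shortest route: 4–3–7 = 6 m.

6 m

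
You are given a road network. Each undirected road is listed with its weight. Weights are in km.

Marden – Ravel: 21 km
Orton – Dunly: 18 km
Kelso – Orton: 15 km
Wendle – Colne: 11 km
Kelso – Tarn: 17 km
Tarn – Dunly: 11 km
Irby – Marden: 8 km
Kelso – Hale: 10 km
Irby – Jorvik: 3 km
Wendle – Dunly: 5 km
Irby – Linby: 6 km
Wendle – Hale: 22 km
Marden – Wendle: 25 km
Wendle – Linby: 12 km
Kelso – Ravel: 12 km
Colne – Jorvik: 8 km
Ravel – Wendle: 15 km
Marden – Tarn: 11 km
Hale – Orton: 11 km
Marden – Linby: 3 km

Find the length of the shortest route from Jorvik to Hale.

Shortest distances from Jorvik:
Jorvik: 0
Irby: 3  (via Jorvik)
Colne: 8  (via Jorvik)
Linby: 9  (via Irby)
Marden: 11  (via Irby)
Wendle: 19  (via Colne)
Tarn: 22  (via Marden)
Dunly: 24  (via Wendle)
Ravel: 32  (via Marden)
Kelso: 39  (via Tarn)
Hale: 41  (via Wendle)
Shortest route: Jorvik → Colne → Wendle → Hale = 41 km.

41 km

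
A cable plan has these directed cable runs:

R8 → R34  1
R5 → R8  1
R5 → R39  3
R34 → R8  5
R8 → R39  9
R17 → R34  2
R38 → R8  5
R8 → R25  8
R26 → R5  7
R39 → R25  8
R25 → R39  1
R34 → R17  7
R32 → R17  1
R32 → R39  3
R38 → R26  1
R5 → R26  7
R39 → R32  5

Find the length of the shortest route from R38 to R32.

16

Settle nodes by increasing distance from R38:
R38: 0
R26: 1  (via R38)
R8: 5  (via R38)
R34: 6  (via R8)
R5: 8  (via R26)
R39: 11  (via R5)
R25: 13  (via R8)
R17: 13  (via R34)
R32: 16  (via R39)
Shortest route: R38 → R26 → R5 → R39 → R32 = 16.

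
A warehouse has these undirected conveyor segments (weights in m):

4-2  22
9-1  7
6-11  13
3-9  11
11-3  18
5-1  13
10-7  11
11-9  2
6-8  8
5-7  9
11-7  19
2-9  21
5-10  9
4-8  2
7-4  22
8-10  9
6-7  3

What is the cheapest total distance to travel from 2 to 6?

Compare a few routes:
2 - 9 - 11 - 7 - 6: 21+2+19+3 = 45
2 - 4 - 8 - 6: 22+2+8 = 32
2 - 9 - 11 - 6: 21+2+13 = 36
The minimum is 32 m via 2 - 4 - 8 - 6.

32 m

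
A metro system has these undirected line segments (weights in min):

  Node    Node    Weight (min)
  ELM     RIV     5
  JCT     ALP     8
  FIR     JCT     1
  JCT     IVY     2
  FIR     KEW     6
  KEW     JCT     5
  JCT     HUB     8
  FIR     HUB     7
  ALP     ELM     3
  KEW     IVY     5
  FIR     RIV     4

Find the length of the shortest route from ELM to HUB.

Enumerating some paths:
ELM → ALP → JCT → HUB: 3+8+8 = 19
ELM → RIV → FIR → JCT → HUB: 5+4+1+8 = 18
ELM → RIV → FIR → HUB: 5+4+7 = 16
The minimum is 16 min via ELM → RIV → FIR → HUB.

16 min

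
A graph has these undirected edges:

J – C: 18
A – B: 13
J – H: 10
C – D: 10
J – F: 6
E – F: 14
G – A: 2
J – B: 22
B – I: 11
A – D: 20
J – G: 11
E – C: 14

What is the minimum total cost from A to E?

Enumerating some paths:
A–D–C–E: 20+10+14 = 44
A–G–J–F–E: 2+11+6+14 = 33
A–G–J–C–E: 2+11+18+14 = 45
The minimum is 33 via A–G–J–F–E.

33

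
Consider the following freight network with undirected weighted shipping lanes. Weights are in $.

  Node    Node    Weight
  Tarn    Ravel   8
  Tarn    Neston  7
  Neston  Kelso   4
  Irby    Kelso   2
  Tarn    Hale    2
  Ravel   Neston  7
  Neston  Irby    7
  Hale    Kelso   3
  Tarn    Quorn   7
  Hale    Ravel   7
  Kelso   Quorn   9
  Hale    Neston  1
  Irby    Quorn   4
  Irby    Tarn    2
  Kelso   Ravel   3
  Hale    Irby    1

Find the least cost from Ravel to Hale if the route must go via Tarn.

$9

Shortest Ravel→Tarn: Ravel–Kelso–Irby–Tarn = 7
Best Tarn to Hale: Tarn–Hale costing 2
Total via Tarn: 7 + 2 = $9.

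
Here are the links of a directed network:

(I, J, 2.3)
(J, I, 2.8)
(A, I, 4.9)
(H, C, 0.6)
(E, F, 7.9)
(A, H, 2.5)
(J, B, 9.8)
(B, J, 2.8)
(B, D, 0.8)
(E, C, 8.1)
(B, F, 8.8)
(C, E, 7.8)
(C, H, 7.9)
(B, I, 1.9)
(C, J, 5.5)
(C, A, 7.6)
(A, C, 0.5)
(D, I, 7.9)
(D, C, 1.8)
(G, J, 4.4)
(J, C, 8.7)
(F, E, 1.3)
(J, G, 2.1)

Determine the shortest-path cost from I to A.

Settle nodes by increasing distance from I:
I: 0
J: 2.3  (via I)
G: 4.4  (via J)
C: 11  (via J)
B: 12.1  (via J)
D: 12.9  (via B)
A: 18.6  (via C)
Shortest route: I–J–C–A = 18.6.

18.6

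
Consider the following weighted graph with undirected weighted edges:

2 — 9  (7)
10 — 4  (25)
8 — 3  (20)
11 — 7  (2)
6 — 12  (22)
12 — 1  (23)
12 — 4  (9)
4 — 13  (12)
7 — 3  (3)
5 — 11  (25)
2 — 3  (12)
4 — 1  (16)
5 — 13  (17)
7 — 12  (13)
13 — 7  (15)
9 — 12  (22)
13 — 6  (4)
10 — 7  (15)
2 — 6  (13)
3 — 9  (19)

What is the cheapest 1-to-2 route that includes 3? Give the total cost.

Best 1 to 3: 1–12–7–3 costing 39
Best 3 to 2: 3–2 costing 12
Total via 3: 39 + 12 = 51.

51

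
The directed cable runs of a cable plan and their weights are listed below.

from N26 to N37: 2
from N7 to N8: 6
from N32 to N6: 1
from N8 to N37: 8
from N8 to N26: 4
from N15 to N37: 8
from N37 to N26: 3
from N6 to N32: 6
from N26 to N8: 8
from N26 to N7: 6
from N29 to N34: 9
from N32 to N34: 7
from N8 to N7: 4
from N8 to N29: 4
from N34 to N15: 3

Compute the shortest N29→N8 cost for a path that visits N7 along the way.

Shortest N29→N7: N29 → N34 → N15 → N37 → N26 → N7 = 29
Best N7 to N8: N7 → N8 costing 6
Total via N7: 29 + 6 = 35.

35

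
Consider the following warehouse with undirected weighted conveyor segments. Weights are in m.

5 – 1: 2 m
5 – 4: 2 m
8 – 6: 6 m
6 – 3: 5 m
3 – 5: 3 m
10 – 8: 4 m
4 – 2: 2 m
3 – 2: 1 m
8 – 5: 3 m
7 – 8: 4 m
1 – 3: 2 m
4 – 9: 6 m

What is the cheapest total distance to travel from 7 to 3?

10 m

Shortest distances from 7:
7: 0
8: 4  (via 7)
5: 7  (via 8)
10: 8  (via 8)
1: 9  (via 5)
4: 9  (via 5)
3: 10  (via 5)
Shortest route: 7–8–5–3 = 10 m.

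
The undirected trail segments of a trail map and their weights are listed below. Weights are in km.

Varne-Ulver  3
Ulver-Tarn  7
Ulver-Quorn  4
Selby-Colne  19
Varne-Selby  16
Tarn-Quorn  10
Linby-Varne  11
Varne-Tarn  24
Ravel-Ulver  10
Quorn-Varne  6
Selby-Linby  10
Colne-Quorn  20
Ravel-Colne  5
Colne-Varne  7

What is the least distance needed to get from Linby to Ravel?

23 km

Enumerating some paths:
Linby - Varne - Quorn - Ulver - Ravel: 11+6+4+10 = 31
Linby - Varne - Colne - Ravel: 11+7+5 = 23
Linby - Varne - Ulver - Ravel: 11+3+10 = 24
Linby - Selby - Colne - Ravel: 10+19+5 = 34
Cheapest is Linby - Varne - Colne - Ravel at 23 km.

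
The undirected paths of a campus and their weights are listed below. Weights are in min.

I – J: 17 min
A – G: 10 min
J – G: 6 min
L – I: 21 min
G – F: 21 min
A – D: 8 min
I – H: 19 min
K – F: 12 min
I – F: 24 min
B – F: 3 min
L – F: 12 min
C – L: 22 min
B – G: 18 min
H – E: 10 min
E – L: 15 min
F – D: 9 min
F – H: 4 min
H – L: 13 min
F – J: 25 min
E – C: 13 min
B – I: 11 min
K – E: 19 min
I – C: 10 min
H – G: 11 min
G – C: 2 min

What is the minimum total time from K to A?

Compare a few routes:
K → F → D → A: 12+9+8 = 29
K → F → H → G → A: 12+4+11+10 = 37
K → F → G → A: 12+21+10 = 43
K → F → B → G → A: 12+3+18+10 = 43
Cheapest is K → F → D → A at 29 min.

29 min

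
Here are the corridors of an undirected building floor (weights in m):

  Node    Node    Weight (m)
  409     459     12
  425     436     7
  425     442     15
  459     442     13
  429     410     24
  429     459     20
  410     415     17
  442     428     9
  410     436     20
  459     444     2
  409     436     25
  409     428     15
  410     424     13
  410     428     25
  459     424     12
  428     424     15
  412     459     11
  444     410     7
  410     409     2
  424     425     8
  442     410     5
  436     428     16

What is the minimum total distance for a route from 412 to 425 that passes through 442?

Shortest 412→442: 412 → 459 → 442 = 24
Best 442 to 425: 442 → 425 costing 15
Total via 442: 24 + 15 = 39 m.

39 m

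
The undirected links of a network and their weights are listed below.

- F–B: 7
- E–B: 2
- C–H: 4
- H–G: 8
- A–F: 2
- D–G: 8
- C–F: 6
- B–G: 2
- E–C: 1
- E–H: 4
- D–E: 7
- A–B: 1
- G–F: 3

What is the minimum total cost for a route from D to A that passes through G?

11

Best D to G: D–G costing 8
Best G to A: G–B–A costing 3
Total via G: 8 + 3 = 11.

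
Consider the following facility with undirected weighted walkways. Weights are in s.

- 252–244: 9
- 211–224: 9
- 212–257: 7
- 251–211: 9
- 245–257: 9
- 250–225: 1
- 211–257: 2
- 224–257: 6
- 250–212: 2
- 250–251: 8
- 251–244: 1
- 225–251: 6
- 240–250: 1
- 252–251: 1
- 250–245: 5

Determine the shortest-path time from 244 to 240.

Settle nodes by increasing distance from 244:
244: 0
251: 1  (via 244)
252: 2  (via 251)
225: 7  (via 251)
250: 8  (via 225)
240: 9  (via 250)
Shortest route: 244–251–225–250–240 = 9 s.

9 s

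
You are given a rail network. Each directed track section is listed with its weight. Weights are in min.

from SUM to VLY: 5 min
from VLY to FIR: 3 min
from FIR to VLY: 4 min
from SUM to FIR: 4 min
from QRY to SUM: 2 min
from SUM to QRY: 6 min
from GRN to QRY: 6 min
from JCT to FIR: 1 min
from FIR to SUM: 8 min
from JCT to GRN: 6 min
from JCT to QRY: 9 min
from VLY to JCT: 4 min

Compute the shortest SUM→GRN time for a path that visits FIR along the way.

Shortest SUM→FIR: SUM → FIR = 4
Best FIR to GRN: FIR → VLY → JCT → GRN costing 14
Total via FIR: 4 + 14 = 18 min.

18 min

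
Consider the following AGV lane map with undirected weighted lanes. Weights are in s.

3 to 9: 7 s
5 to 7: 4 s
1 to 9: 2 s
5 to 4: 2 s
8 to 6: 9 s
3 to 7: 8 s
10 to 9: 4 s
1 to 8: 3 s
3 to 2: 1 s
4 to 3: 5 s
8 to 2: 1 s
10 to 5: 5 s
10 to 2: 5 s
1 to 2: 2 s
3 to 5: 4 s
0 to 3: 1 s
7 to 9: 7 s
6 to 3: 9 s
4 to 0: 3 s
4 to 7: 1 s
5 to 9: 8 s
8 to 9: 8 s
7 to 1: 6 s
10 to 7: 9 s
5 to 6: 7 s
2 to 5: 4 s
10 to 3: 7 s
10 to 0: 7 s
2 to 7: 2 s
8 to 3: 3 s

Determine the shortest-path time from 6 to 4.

9 s

Enumerating some paths:
6 → 5 → 4: 7+2 = 9
6 → 5 → 7 → 4: 7+4+1 = 12
The minimum is 9 s via 6 → 5 → 4.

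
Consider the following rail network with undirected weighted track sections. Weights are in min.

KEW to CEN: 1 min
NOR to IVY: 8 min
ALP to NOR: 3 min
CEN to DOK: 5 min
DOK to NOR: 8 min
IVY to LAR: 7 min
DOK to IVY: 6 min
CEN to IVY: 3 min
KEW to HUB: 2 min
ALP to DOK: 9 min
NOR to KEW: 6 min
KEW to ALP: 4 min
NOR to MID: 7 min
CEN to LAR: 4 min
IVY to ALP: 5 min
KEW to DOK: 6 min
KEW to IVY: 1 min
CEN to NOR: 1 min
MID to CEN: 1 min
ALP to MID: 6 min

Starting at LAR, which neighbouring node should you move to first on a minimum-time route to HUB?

CEN

Candidate routes:
LAR–CEN–IVY–KEW–HUB: 4+3+1+2 = 10
LAR–CEN–KEW–HUB: 4+1+2 = 7
The minimum is 7 min via LAR–CEN–KEW–HUB.
So from LAR the first move is to CEN.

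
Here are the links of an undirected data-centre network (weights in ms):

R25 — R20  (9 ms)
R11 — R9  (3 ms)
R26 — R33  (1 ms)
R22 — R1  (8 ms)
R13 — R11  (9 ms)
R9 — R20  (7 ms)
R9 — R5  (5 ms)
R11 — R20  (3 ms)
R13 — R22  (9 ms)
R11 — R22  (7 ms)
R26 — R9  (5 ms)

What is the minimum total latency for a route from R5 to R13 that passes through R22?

24 ms

Best R5 to R22: R5 → R9 → R11 → R22 costing 15
Shortest R22→R13: R22 → R13 = 9
Total via R22: 15 + 9 = 24 ms.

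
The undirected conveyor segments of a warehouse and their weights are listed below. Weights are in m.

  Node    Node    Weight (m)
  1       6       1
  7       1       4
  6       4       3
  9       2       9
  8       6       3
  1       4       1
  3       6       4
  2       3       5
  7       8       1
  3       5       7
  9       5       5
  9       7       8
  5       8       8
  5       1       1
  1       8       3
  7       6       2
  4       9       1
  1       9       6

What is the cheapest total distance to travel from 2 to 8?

12 m

Candidate routes:
2 → 3 → 6 → 8: 5+4+3 = 12
2 → 3 → 6 → 1 → 8: 5+4+1+3 = 13
The minimum is 12 m via 2 → 3 → 6 → 8.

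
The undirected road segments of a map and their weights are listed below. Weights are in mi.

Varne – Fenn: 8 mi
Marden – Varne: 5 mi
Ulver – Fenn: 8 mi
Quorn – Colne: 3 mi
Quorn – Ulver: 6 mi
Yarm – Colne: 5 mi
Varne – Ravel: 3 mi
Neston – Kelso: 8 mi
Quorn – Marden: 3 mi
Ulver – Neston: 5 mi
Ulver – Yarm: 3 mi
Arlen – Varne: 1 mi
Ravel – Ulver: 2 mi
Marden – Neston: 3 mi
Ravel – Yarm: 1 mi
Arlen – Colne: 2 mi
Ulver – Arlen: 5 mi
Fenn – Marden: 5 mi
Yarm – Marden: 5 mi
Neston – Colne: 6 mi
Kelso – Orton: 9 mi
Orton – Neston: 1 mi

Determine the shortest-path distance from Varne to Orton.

9 mi

Enumerating some paths:
Varne–Marden–Neston–Orton: 5+3+1 = 9
Varne–Arlen–Colne–Neston–Orton: 1+2+6+1 = 10
Varne–Ravel–Ulver–Neston–Orton: 3+2+5+1 = 11
Cheapest is Varne–Marden–Neston–Orton at 9 mi.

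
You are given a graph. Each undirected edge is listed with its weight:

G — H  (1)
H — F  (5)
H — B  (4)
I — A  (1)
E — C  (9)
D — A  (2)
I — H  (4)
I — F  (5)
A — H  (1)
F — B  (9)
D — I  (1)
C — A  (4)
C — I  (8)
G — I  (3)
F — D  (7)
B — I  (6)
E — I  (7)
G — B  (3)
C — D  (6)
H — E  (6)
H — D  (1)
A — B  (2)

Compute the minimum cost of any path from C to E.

9

Candidate routes:
C - E: 9 = 9
C - A - H - E: 4+1+6 = 11
Cheapest is C - E at 9.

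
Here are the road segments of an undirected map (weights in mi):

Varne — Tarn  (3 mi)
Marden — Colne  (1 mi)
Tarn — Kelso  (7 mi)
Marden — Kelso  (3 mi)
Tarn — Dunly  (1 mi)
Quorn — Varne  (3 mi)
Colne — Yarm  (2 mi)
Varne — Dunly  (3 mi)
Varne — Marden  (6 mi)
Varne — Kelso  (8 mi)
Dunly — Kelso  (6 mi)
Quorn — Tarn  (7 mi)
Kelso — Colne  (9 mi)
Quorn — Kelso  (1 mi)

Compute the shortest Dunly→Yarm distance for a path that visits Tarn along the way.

13 mi

Best Dunly to Tarn: Dunly–Tarn costing 1
Shortest Tarn→Yarm: Tarn–Varne–Marden–Colne–Yarm = 12
Total via Tarn: 1 + 12 = 13 mi.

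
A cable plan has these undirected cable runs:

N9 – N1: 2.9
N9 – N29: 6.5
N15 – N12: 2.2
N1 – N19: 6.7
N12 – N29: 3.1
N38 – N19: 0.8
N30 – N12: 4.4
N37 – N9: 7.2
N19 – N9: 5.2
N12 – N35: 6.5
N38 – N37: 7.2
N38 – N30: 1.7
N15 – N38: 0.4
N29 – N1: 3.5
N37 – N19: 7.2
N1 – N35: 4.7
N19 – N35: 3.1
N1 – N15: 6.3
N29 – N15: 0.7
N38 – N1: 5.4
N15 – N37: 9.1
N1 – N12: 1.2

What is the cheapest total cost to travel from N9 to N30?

Candidate routes:
N9 - N1 - N12 - N15 - N38 - N30: 2.9+1.2+2.2+0.4+1.7 = 8.4
N9 - N19 - N38 - N30: 5.2+0.8+1.7 = 7.7
The minimum is 7.7 via N9 - N19 - N38 - N30.

7.7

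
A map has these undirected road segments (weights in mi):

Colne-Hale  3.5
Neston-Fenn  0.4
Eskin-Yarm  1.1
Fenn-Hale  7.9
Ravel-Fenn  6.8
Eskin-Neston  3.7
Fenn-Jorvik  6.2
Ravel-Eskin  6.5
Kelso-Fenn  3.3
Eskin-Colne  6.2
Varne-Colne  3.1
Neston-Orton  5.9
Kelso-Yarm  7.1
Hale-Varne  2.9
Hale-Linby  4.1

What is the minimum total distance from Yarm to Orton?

10.7 mi

Settle nodes by increasing distance from Yarm:
Yarm: 0
Eskin: 1.1  (via Yarm)
Neston: 4.8  (via Eskin)
Fenn: 5.2  (via Neston)
Kelso: 7.1  (via Yarm)
Colne: 7.3  (via Eskin)
Ravel: 7.6  (via Eskin)
Varne: 10.4  (via Colne)
Orton: 10.7  (via Neston)
Shortest route: Yarm–Eskin–Neston–Orton = 10.7 mi.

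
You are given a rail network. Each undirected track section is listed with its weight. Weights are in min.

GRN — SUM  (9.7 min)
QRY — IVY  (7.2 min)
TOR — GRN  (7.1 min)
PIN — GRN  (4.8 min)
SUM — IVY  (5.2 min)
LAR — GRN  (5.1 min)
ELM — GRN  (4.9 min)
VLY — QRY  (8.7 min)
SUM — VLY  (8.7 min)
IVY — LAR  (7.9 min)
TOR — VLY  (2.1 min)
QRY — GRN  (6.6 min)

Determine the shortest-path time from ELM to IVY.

17.9 min

Settle nodes by increasing distance from ELM:
ELM: 0
GRN: 4.9  (via ELM)
PIN: 9.7  (via GRN)
LAR: 10  (via GRN)
QRY: 11.5  (via GRN)
TOR: 12  (via GRN)
VLY: 14.1  (via TOR)
SUM: 14.6  (via GRN)
IVY: 17.9  (via LAR)
Shortest route: ELM–GRN–LAR–IVY = 17.9 min.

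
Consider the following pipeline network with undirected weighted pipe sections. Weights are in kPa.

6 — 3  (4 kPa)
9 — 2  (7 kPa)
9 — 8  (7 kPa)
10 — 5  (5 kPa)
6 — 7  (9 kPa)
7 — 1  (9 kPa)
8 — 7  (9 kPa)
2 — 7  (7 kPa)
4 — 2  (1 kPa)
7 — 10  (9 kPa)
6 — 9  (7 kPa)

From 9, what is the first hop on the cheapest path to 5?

2

Compare a few routes:
9 → 2 → 7 → 10 → 5: 7+7+9+5 = 28
9 → 6 → 7 → 10 → 5: 7+9+9+5 = 30
Cheapest is 9 → 2 → 7 → 10 → 5 at 28 kPa.
So from 9 the first move is to 2.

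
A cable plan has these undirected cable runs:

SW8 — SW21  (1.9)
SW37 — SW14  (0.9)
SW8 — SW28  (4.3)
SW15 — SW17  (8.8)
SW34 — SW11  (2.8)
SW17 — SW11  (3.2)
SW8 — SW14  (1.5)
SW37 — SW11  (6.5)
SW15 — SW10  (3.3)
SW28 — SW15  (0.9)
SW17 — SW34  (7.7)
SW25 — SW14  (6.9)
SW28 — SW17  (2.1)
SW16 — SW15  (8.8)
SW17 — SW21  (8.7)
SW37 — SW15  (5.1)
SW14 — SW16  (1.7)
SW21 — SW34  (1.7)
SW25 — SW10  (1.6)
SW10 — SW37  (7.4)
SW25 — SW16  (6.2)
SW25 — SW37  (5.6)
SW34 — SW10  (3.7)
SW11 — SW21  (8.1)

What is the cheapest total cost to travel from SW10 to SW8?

Running Dijkstra from SW10:
SW10: 0
SW25: 1.6  (via SW10)
SW15: 3.3  (via SW10)
SW34: 3.7  (via SW10)
SW28: 4.2  (via SW15)
SW21: 5.4  (via SW34)
SW17: 6.3  (via SW28)
SW11: 6.5  (via SW34)
SW37: 7.2  (via SW25)
SW8: 7.3  (via SW21)
Shortest route: SW10–SW34–SW21–SW8 = 7.3.

7.3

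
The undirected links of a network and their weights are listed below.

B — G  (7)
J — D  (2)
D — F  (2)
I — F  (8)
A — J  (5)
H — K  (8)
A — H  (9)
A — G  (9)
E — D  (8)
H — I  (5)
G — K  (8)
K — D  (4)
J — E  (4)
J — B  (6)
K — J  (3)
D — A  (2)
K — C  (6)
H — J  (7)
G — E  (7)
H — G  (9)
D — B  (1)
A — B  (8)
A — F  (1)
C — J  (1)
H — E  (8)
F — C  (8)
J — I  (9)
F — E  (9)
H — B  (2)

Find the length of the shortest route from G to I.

Shortest distances from G:
G: 0
B: 7  (via G)
E: 7  (via G)
D: 8  (via B)
K: 8  (via G)
A: 9  (via G)
H: 9  (via G)
F: 10  (via D)
J: 10  (via D)
C: 11  (via J)
I: 14  (via H)
Shortest route: G–H–I = 14.

14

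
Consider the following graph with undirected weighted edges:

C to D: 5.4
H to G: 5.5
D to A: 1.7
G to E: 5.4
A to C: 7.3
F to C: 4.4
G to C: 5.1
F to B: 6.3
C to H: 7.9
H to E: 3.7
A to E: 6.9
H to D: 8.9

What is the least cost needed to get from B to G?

Running Dijkstra from B:
B: 0
F: 6.3  (via B)
C: 10.7  (via F)
G: 15.8  (via C)
Shortest route: B–F–C–G = 15.8.

15.8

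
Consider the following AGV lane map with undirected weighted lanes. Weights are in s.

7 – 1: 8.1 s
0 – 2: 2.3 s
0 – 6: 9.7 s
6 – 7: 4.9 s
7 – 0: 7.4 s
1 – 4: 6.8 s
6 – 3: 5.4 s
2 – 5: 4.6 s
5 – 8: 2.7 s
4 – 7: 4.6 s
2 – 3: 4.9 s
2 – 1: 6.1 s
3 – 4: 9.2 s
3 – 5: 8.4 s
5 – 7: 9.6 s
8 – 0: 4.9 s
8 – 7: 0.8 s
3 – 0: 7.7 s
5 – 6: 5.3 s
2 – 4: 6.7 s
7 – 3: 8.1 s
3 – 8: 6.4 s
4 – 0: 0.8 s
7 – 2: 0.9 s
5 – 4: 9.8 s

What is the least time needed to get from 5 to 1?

Settle nodes by increasing distance from 5:
5: 0
8: 2.7  (via 5)
7: 3.5  (via 8)
2: 4.4  (via 7)
6: 5.3  (via 5)
0: 6.7  (via 2)
4: 7.5  (via 0)
3: 8.4  (via 5)
1: 10.5  (via 2)
Shortest route: 5 → 8 → 7 → 2 → 1 = 10.5 s.

10.5 s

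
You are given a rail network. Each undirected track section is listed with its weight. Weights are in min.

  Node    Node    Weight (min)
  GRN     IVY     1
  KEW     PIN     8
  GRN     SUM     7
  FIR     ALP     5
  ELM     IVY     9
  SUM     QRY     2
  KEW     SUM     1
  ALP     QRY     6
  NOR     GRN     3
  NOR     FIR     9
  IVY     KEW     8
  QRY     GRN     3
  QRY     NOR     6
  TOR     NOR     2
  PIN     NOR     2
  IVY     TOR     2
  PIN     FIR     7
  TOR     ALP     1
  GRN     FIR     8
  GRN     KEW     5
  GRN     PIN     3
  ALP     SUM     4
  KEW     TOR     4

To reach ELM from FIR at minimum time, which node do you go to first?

Enumerating some paths:
FIR–PIN–GRN–IVY–ELM: 7+3+1+9 = 20
FIR–ALP–TOR–IVY–ELM: 5+1+2+9 = 17
FIR–GRN–IVY–ELM: 8+1+9 = 18
FIR–ALP–TOR–NOR–GRN–IVY–ELM: 5+1+2+3+1+9 = 21
Cheapest is FIR–ALP–TOR–IVY–ELM at 17 min.
So from FIR the first move is to ALP.

ALP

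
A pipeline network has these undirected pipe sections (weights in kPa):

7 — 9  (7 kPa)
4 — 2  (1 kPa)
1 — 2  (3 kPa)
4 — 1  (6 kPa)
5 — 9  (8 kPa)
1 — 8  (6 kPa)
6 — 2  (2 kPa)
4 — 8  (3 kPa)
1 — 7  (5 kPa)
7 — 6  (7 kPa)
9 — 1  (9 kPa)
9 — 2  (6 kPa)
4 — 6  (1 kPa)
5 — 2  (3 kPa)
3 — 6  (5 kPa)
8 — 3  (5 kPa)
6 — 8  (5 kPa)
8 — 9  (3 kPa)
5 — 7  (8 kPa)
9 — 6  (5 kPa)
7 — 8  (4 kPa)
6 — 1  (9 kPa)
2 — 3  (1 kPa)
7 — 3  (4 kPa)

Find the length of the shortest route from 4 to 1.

Candidate routes:
4 → 6 → 2 → 1: 1+2+3 = 6
4 → 8 → 1: 3+6 = 9
4 → 1: 6 = 6
4 → 2 → 1: 1+3 = 4
Cheapest is 4 → 2 → 1 at 4 kPa.

4 kPa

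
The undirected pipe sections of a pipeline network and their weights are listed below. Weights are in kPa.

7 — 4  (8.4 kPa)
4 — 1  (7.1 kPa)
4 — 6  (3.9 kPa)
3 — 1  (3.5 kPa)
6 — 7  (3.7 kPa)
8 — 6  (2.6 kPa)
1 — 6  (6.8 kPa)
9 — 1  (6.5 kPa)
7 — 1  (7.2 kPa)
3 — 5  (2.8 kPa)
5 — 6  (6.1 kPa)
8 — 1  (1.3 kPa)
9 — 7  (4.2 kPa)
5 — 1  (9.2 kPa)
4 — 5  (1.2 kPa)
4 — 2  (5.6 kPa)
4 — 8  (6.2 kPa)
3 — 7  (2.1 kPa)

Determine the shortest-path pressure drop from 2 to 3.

Enumerating some paths:
2–4–6–7–3: 5.6+3.9+3.7+2.1 = 15.3
2–4–5–3: 5.6+1.2+2.8 = 9.6
Cheapest is 2–4–5–3 at 9.6 kPa.

9.6 kPa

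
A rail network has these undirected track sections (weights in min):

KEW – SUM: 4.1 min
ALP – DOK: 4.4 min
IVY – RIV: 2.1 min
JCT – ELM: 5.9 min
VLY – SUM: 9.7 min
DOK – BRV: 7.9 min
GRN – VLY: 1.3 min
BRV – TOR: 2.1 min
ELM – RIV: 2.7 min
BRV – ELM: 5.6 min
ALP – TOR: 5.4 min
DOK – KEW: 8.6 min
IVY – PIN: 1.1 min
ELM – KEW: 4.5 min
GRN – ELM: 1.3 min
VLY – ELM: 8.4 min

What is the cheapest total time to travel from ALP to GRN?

Candidate routes:
ALP–DOK–KEW–ELM–GRN: 4.4+8.6+4.5+1.3 = 18.8
ALP–TOR–BRV–ELM–GRN: 5.4+2.1+5.6+1.3 = 14.4
The minimum is 14.4 min via ALP–TOR–BRV–ELM–GRN.

14.4 min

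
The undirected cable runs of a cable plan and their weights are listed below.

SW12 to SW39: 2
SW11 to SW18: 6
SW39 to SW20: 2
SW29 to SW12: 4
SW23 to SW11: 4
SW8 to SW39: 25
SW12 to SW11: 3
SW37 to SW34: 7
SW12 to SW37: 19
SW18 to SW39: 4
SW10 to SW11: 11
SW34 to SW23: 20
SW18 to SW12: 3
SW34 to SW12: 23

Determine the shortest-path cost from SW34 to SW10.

Running Dijkstra from SW34:
SW34: 0
SW37: 7  (via SW34)
SW23: 20  (via SW34)
SW12: 23  (via SW34)
SW11: 24  (via SW23)
SW39: 25  (via SW12)
SW18: 26  (via SW12)
SW29: 27  (via SW12)
SW20: 27  (via SW39)
SW10: 35  (via SW11)
Shortest route: SW34 → SW23 → SW11 → SW10 = 35.

35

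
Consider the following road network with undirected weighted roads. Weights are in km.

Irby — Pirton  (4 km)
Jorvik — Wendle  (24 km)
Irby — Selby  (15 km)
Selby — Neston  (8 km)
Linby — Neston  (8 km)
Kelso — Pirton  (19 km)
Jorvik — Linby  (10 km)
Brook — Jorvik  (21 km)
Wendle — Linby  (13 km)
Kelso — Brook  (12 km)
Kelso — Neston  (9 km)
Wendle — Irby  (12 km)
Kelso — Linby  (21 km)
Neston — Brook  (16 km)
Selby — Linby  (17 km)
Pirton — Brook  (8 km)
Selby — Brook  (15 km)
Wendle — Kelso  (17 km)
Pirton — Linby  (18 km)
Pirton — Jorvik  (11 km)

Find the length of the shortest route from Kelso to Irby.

23 km

Running Dijkstra from Kelso:
Kelso: 0
Neston: 9  (via Kelso)
Brook: 12  (via Kelso)
Selby: 17  (via Neston)
Linby: 17  (via Neston)
Wendle: 17  (via Kelso)
Pirton: 19  (via Kelso)
Irby: 23  (via Pirton)
Shortest route: Kelso → Pirton → Irby = 23 km.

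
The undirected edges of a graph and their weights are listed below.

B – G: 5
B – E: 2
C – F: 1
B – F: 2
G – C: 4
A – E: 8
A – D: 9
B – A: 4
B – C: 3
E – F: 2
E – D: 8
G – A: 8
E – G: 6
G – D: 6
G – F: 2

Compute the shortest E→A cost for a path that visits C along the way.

Shortest E→C: E → F → C = 3
Best C to A: C → B → A costing 7
Total via C: 3 + 7 = 10.

10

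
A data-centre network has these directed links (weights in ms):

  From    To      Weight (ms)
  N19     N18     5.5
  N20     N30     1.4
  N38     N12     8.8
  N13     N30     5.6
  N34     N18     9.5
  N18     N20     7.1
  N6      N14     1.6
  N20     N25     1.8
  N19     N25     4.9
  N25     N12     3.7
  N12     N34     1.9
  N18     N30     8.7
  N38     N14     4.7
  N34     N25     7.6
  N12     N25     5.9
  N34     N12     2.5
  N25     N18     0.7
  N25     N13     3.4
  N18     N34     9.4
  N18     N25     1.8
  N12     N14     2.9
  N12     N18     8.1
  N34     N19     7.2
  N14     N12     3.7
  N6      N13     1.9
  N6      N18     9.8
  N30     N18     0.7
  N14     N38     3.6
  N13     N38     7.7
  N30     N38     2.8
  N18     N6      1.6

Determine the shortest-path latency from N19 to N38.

Candidate routes:
N19 - N25 - N18 - N6 - N14 - N38: 4.9+0.7+1.6+1.6+3.6 = 12.4
N19 - N18 - N6 - N14 - N38: 5.5+1.6+1.6+3.6 = 12.3
Cheapest is N19 - N18 - N6 - N14 - N38 at 12.3 ms.

12.3 ms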